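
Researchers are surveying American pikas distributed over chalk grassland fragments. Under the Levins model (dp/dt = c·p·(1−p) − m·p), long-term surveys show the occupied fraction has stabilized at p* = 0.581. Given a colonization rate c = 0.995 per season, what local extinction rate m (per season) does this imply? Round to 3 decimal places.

At equilibrium c(1−p*) = m.
m = 0.995 × (1 − 0.581) = 0.995 × 0.4190 = 0.4169.

0.417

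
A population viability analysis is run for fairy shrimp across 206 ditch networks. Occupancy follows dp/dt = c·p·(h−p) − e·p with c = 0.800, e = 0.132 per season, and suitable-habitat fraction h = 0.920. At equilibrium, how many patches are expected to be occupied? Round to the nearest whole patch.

156

p* = h − e/c = 0.920 − 0.1650 = 0.7550.
Expected occupied patches = N × p* = 206 × 0.7550 = 155.53 ≈ 156.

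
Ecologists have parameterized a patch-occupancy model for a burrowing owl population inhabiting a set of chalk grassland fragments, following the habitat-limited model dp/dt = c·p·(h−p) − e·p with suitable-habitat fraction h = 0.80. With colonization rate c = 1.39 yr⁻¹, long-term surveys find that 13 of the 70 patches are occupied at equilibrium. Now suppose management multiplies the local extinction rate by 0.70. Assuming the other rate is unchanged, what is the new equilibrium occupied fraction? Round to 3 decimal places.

Observed p* = 13/70 = 0.18571.
Balance c(h−p*) = e gives e = 1.39×(0.8 − 0.18571) = 0.85386.
New p* = 0.8 − e/c = 0.8 − 0.59770/1.39000 = 0.37000.

0.370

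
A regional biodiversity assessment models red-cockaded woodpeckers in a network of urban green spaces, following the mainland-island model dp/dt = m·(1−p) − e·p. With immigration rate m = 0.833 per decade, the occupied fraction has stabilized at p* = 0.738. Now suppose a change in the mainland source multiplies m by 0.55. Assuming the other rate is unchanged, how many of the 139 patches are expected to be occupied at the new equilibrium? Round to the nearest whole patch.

84

Balance m(1−p*) = e·p* gives e = m(1−p*)/p* = 0.833×0.26200/0.73800 = 0.29573.
New p* = m/(m+e) = 0.45815/(0.45815+0.29573) = 0.60772.
Expected occupied = 139 × 0.60772 = 84.47 ≈ 84.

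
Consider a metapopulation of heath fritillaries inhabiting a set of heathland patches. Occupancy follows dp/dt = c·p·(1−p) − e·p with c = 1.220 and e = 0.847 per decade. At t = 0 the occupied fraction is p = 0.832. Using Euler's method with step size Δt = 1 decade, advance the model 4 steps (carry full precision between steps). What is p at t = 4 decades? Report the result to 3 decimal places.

Update rule: p ← p + [c·p·(1−p) − e·p]·Δt with Δt = 1.
step 1: Δp = -0.53418, p = 0.29782
step 2: Δp = +0.00288, p = 0.30070
step 3: Δp = +0.00185, p = 0.30255
step 4: Δp = +0.00118, p = 0.30372

0.304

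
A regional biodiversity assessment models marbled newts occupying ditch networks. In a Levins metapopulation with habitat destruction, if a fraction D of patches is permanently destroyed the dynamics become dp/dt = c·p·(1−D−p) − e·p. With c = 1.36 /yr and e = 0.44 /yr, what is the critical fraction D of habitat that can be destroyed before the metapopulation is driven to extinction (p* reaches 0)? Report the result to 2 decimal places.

The nontrivial equilibrium is p* = (1−D) − e/c; extinction occurs when this hits zero.
So D_crit = 1 − e/c = 1 − 0.44/1.36 = 1 − 0.3235 = 0.6765.
This equals the undisturbed p*, a classic result of Lande's extension.

0.68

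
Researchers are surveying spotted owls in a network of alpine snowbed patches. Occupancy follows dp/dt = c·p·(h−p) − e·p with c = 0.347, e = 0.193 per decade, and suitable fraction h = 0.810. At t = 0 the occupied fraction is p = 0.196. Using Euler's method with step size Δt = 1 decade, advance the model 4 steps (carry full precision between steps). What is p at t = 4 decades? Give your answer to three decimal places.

0.211

Update rule: p ← p + [c·p·(h−p) − e·p]·Δt with Δt = 1.
p: 0.19600 → 0.19993  (Δp = +0.00393)
p: 0.19993 → 0.20367  (Δp = +0.00374)
p: 0.20367 → 0.20721  (Δp = +0.00354)
p: 0.20721 → 0.21056  (Δp = +0.00335)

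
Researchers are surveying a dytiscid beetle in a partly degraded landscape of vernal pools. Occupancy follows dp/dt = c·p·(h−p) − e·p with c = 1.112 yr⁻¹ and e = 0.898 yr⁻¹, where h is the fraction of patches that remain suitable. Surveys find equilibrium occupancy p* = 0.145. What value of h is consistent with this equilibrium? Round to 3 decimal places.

0.953

At equilibrium c(h−p*) = e, so h = p* + e/c.
h = 0.145 + 0.898/1.112 = 0.145 + 0.8076 = 0.9526.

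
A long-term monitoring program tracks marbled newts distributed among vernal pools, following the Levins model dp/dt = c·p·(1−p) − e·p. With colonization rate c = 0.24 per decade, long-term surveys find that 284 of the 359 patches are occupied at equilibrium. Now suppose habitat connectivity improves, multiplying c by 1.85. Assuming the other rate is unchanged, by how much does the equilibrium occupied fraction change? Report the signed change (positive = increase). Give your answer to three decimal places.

0.096

Observed p* = 284/359 = 0.79109.
Balance c(1−p*) = e gives e = 0.24×(1 − 0.79109) = 0.05014.
New p* = 1 − e/c = 1 − 0.05014/0.44400 = 0.88707.
Δp* = 0.88707 − 0.79109 = +0.09598.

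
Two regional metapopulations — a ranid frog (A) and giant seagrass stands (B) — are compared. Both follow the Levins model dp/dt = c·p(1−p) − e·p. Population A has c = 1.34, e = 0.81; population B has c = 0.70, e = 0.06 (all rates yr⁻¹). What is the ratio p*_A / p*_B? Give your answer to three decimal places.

0.433

A: p*_A = 1 − 0.81/1.34 = 0.3955.
B: p*_B = 1 − 0.06/0.70 = 0.9143.
p*_A / p*_B = 0.3955/0.9143 = 0.4326.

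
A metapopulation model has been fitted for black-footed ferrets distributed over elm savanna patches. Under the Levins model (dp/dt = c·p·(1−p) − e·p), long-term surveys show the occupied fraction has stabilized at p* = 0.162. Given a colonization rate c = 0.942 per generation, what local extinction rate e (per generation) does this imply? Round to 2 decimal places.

0.79

At equilibrium c(1−p*) = e.
e = 0.942 × (1 − 0.162) = 0.942 × 0.8380 = 0.7894.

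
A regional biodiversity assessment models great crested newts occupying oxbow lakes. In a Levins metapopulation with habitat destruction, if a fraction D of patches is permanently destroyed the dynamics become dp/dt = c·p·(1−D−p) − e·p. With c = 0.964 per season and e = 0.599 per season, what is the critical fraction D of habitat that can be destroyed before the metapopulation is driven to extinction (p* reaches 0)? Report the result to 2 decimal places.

0.38

The nontrivial equilibrium is p* = (1−D) − e/c; extinction occurs when this hits zero.
So D_crit = 1 − e/c = 1 − 0.599/0.964 = 1 − 0.6214 = 0.3786.
Note this equals the original equilibrium occupancy — the Levins extinction-debt result.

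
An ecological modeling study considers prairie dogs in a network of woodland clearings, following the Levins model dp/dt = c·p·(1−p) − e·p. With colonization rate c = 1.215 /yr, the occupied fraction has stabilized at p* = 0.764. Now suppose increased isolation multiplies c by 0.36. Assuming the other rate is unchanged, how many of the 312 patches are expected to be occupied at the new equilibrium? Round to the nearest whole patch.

Balance c(1−p*) = e gives e = 1.215×(1 − 0.76400) = 0.28674.
New p* = 1 − e/c = 1 − 0.28674/0.43740 = 0.34444.
Expected occupied = 312 × 0.34444 = 107.47 ≈ 107.

107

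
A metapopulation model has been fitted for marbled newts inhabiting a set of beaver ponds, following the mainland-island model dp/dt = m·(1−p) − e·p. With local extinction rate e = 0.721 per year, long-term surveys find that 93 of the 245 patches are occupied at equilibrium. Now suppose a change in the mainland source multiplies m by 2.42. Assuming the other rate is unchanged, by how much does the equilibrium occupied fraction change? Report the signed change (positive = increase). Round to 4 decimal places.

0.2173

Observed p* = 93/245 = 0.37959.
Balance m(1−p*) = e·p* gives m = e·p*/(1−p*) = 0.721×0.37959/0.62041 = 0.44113.
New p* = m/(m+e) = 1.06753/(1.06753+0.72100) = 0.59688.
Δp* = 0.59688 − 0.37959 = +0.21729.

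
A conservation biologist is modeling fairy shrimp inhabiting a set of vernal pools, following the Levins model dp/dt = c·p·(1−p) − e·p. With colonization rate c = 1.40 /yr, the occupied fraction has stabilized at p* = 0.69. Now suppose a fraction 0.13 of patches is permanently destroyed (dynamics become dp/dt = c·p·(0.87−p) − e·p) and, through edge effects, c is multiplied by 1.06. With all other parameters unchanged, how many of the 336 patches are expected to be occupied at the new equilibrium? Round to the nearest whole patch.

Balance c(1−p*) = e gives e = 1.40×(1 − 0.69000) = 0.43400.
New p* = 0.87 − e/c = 0.87 − 0.43400/1.48400 = 0.57755.
Expected occupied = 336 × 0.57755 = 194.06 ≈ 194.

194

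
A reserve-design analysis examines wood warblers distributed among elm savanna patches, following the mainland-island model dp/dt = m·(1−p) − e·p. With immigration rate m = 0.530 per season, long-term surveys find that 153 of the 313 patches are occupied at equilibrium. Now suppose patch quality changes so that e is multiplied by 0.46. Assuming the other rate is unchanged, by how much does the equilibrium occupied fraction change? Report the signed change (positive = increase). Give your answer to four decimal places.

Observed p* = 153/313 = 0.48882.
Balance m(1−p*) = e·p* gives e = m(1−p*)/p* = 0.530×0.51118/0.48882 = 0.55424.
New p* = m/(m+e) = 0.53000/(0.53000+0.25495) = 0.67520.
Δp* = 0.67520 − 0.48882 = +0.18638.

0.1864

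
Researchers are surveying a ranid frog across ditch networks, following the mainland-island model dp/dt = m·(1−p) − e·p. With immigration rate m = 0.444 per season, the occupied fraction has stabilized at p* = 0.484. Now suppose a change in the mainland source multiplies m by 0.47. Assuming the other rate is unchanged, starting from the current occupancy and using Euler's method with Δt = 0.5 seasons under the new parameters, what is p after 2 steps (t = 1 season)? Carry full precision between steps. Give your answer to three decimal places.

Balance m(1−p*) = e·p* gives e = m(1−p*)/p* = 0.444×0.51600/0.48400 = 0.47336.
Starting from p₀ = 0.48400; update p ← p + (dp/dt)·Δt with the new parameters.
  1  |  dp/dt·Δt = -0.060713  |  p_1 = 0.423287
  2  |  dp/dt·Δt = -0.040009  |  p_2 = 0.383279

0.383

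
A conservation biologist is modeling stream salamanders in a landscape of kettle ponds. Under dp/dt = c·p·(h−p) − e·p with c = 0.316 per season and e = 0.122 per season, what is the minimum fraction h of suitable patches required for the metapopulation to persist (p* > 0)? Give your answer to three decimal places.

0.386

p* = h − e/c is positive only when h > e/c.
h_min = e/c = 0.122/0.316 = 0.3861.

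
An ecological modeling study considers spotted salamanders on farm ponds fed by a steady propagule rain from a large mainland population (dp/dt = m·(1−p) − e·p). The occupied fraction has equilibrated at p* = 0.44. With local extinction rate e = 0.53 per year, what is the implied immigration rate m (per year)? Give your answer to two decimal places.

0.42

At equilibrium m(1−p*) = e·p*, so m = e·p*/(1−p*).
m = 0.53 × 0.44 / 0.5600 = 0.2332/0.5600 = 0.4164.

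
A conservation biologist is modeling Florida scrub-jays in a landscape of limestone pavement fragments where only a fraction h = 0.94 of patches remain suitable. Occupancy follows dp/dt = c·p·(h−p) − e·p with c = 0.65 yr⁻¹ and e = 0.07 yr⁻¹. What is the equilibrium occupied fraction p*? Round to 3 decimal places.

0.832

Setting dp/dt = 0 and dividing by p* gives c·(h−p*) = e.
So p* = h − e/c = 0.94 − 0.07/0.65 = 0.94 − 0.1077 = 0.8323.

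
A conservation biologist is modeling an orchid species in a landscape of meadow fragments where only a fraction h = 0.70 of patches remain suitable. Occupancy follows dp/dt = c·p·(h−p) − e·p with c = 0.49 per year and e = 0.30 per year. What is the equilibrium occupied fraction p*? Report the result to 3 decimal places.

0.088

Setting dp/dt = 0 and dividing by p* gives c·(h−p*) = e.
So p* = h − e/c = 0.70 − 0.30/0.49 = 0.70 − 0.6122 = 0.0878.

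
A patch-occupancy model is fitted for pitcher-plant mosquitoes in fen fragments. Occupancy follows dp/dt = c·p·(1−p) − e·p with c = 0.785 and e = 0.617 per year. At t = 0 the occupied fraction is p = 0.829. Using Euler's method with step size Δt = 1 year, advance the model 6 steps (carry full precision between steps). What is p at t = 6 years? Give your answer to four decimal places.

Update rule: p ← p + [c·p·(1−p) − e·p]·Δt with Δt = 1.
  1  |  dp/dt·Δt = -0.400212  |  p_1 = 0.428788
  2  |  dp/dt·Δt = -0.072293  |  p_2 = 0.356495
  3  |  dp/dt·Δt = -0.039873  |  p_3 = 0.316621
  4  |  dp/dt·Δt = -0.025503  |  p_4 = 0.291118
  5  |  dp/dt·Δt = -0.017621  |  p_5 = 0.273498
  6  |  dp/dt·Δt = -0.012771  |  p_6 = 0.260726

0.2607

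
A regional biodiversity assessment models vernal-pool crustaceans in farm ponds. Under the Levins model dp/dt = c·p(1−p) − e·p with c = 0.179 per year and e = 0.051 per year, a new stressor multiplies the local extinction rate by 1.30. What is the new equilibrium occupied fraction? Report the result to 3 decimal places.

0.630

Before: p* = 1 − 0.051/0.179 = 0.7151.
After the change, c = 0.179, e = 0.0663, so p* = 1 − 0.0663/0.179 = 0.6296.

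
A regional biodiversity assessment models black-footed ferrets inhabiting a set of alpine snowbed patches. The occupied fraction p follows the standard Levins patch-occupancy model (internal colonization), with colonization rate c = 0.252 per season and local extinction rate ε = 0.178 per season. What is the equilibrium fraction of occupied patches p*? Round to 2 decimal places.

Setting dp/dt = 0 and dividing through by p* gives c·(1−p*) = ε.
So p* = 1 − ε/c = 1 − 0.178/0.252 = 1 − 0.7063 = 0.2937.

0.29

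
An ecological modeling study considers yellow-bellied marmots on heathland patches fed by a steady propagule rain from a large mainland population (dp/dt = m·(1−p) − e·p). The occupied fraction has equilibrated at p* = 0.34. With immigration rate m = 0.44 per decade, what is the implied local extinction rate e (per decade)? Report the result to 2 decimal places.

At equilibrium m(1−p*) = e·p*, so e = m(1−p*)/p*.
e = 0.44 × 0.6600 / 0.34 = 0.8541.

0.85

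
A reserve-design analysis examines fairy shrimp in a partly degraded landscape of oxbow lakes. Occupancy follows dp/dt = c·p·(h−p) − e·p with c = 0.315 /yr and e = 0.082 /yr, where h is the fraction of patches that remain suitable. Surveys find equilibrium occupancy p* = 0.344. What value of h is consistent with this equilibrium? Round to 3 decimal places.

At equilibrium c(h−p*) = e, so h = p* + e/c.
h = 0.344 + 0.082/0.315 = 0.344 + 0.2603 = 0.6043.

0.604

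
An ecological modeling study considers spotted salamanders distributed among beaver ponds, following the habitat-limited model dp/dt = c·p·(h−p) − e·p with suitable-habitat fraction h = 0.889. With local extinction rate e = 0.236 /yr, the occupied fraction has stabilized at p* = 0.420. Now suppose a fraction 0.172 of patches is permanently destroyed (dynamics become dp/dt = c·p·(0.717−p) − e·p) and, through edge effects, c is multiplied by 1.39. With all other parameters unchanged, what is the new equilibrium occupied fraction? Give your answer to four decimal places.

0.3796

Balance c(h−p*) = e gives c = e/(0.889 − 0.42000) = 0.236/0.46900 = 0.50320.
New p* = 0.717 − e/c = 0.717 − 0.23600/0.69945 = 0.37959.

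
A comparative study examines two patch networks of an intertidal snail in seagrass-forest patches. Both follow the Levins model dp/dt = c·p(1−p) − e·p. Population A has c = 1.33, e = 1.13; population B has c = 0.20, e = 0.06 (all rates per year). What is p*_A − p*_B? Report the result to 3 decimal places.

A: p*_A = 1 − 1.13/1.33 = 0.1504.
B: p*_B = 1 − 0.06/0.20 = 0.7000.
p*_A − p*_B = 0.1504 − 0.7000 = -0.5496.

-0.550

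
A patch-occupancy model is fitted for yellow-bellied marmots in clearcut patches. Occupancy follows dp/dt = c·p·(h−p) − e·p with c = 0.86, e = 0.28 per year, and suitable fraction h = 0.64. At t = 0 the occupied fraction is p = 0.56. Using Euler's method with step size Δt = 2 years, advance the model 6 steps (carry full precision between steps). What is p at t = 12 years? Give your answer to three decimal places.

0.315

Update rule: p ← p + [c·p·(h−p) − e·p]·Δt with Δt = 2.
p: 0.56000 → 0.32346  (Δp = -0.23654)
p: 0.32346 → 0.31843  (Δp = -0.00503)
p: 0.31843 → 0.31623  (Δp = -0.00220)
p: 0.31623 → 0.31525  (Δp = -0.00099)
p: 0.31525 → 0.31480  (Δp = -0.00045)
p: 0.31480 → 0.31459  (Δp = -0.00021)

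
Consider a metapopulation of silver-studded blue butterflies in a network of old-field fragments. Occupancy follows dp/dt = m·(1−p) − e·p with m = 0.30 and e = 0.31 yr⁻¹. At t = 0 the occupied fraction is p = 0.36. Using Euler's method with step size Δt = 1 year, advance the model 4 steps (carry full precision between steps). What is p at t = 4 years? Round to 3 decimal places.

Update rule: p ← p + [m·(1−p) − e·p]·Δt with Δt = 1.
  1  |  dp/dt·Δt = +0.080400  |  p_1 = 0.440400
  2  |  dp/dt·Δt = +0.031356  |  p_2 = 0.471756
  3  |  dp/dt·Δt = +0.012229  |  p_3 = 0.483985
  4  |  dp/dt·Δt = +0.004769  |  p_4 = 0.488754

0.489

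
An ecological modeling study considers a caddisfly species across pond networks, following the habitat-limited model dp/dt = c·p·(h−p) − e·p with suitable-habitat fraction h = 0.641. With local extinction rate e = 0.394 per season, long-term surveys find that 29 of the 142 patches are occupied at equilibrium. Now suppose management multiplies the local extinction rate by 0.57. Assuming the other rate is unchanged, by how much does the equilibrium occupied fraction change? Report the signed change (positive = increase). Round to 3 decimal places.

0.188

Observed p* = 29/142 = 0.20423.
Balance c(h−p*) = e gives c = e/(0.641 − 0.20423) = 0.394/0.43677 = 0.90208.
New p* = 0.641 − e/c = 0.641 − 0.22458/0.90208 = 0.39204.
Δp* = 0.39204 − 0.20423 = +0.18781.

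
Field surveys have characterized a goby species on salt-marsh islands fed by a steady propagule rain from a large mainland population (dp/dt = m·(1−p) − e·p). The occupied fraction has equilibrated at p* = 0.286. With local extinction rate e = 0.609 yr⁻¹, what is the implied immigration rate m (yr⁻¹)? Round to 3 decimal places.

0.244

At equilibrium m(1−p*) = e·p*, so m = e·p*/(1−p*).
m = 0.609 × 0.286 / 0.7140 = 0.1742/0.7140 = 0.2439.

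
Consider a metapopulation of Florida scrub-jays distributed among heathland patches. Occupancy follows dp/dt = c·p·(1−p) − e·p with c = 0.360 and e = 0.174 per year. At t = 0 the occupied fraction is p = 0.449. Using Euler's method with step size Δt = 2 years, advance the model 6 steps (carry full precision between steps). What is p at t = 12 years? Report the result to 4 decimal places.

0.5116

Update rule: p ← p + [c·p·(1−p) − e·p]·Δt with Δt = 2.
step 1: Δp = +0.02188, p = 0.47088
step 2: Δp = +0.01552, p = 0.48640
step 3: Δp = +0.01060, p = 0.49700
step 4: Δp = +0.00704, p = 0.50404
step 5: Δp = +0.00458, p = 0.50862
step 6: Δp = +0.00295, p = 0.51157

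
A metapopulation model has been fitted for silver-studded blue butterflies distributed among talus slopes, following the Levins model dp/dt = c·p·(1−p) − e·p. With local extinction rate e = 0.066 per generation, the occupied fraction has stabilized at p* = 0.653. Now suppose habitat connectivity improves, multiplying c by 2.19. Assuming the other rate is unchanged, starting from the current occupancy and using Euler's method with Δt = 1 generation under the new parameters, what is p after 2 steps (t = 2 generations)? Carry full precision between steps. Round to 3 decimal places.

0.745

Balance c(1−p*) = e gives c = e/(1 − 0.65300) = 0.066/0.34700 = 0.19020.
Starting from p₀ = 0.65300; update p ← p + (dp/dt)·Δt with the new parameters.
p: 0.65300 → 0.70429  (Δp = +0.05129)
p: 0.70429 → 0.74456  (Δp = +0.04027)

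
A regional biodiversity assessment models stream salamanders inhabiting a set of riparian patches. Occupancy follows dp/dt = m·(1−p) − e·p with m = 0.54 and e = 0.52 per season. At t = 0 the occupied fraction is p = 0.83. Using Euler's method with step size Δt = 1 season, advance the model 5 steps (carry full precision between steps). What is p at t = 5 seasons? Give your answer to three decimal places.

0.509

Update rule: p ← p + [m·(1−p) − e·p]·Δt with Δt = 1.
  1  |  dp/dt·Δt = -0.339800  |  p_1 = 0.490200
  2  |  dp/dt·Δt = +0.020388  |  p_2 = 0.510588
  3  |  dp/dt·Δt = -0.001223  |  p_3 = 0.509365
  4  |  dp/dt·Δt = +0.000073  |  p_4 = 0.509438
  5  |  dp/dt·Δt = -0.000004  |  p_5 = 0.509434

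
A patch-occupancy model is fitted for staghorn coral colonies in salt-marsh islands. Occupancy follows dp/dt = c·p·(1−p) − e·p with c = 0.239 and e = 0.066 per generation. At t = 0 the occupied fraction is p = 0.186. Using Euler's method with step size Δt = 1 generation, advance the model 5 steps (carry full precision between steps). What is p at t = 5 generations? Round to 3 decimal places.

0.322

Update rule: p ← p + [c·p·(1−p) − e·p]·Δt with Δt = 1.
  1  |  dp/dt·Δt = +0.023910  |  p_1 = 0.209910
  2  |  dp/dt·Δt = +0.025784  |  p_2 = 0.235693
  3  |  dp/dt·Δt = +0.027498  |  p_3 = 0.263191
  4  |  dp/dt·Δt = +0.028977  |  p_4 = 0.292168
  5  |  dp/dt·Δt = +0.030144  |  p_5 = 0.322311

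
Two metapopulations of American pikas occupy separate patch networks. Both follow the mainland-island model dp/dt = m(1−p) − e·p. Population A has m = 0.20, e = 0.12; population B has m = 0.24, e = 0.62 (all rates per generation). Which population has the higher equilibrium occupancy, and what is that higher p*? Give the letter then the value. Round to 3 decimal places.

A, 0.625

A: p*_A = m/(m+e) = 0.20/0.3200 = 0.6250.
B: p*_B = 0.24/0.8600 = 0.2791.
A is higher at 0.6250.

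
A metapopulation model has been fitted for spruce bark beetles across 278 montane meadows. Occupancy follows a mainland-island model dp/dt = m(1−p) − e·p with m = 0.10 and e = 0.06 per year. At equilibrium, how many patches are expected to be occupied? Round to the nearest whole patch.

p* = m/(m+e) = 0.10/0.1600 = 0.6250.
Expected occupied patches = N × p* = 278 × 0.6250 = 173.75 ≈ 174.

174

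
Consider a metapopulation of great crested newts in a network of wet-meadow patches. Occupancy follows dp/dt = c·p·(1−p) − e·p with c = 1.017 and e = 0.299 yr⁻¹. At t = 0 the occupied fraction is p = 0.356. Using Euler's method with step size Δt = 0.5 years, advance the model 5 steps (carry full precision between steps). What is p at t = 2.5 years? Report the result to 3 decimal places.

Update rule: p ← p + [c·p·(1−p) − e·p]·Δt with Δt = 0.5.
p: 0.35600 → 0.41936  (Δp = +0.06336)
p: 0.41936 → 0.48048  (Δp = +0.06112)
p: 0.48048 → 0.53558  (Δp = +0.05510)
p: 0.53558 → 0.58199  (Δp = +0.04641)
p: 0.58199 → 0.61869  (Δp = +0.03670)

0.619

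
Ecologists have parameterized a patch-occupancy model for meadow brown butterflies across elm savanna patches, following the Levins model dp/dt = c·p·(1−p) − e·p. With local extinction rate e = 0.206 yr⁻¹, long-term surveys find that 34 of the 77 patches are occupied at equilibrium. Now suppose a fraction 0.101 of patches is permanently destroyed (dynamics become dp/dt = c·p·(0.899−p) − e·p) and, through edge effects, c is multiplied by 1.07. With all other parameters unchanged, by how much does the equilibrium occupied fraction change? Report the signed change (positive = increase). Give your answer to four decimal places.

Observed p* = 34/77 = 0.44156.
Balance c(1−p*) = e gives c = e/(1 − 0.44156) = 0.206/0.55844 = 0.36888.
New p* = 0.899 − e/c = 0.899 − 0.20600/0.39470 = 0.37708.
Δp* = 0.37708 − 0.44156 = -0.06448.

-0.0645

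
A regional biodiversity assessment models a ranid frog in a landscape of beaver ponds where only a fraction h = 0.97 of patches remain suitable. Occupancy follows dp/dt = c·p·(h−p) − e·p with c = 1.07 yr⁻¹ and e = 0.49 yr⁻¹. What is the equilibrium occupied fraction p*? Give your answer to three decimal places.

Setting dp/dt = 0 and dividing by p* gives c·(h−p*) = e.
So p* = h − e/c = 0.97 − 0.49/1.07 = 0.97 − 0.4579 = 0.5121.

0.512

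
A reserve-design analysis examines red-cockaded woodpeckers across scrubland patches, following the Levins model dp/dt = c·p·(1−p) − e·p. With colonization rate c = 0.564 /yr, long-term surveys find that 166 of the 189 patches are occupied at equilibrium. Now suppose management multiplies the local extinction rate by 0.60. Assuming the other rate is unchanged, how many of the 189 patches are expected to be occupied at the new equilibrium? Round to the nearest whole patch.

175

Observed p* = 166/189 = 0.87831.
Balance c(1−p*) = e gives e = 0.564×(1 − 0.87831) = 0.06863.
New p* = 1 − e/c = 1 − 0.04118/0.56400 = 0.92699.
Expected occupied = 189 × 0.92699 = 175.20 ≈ 175.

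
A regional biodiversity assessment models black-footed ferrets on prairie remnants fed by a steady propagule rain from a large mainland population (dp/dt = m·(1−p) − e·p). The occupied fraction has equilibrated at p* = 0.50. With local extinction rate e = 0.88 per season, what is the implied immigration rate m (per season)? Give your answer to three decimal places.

At equilibrium m(1−p*) = e·p*, so m = e·p*/(1−p*).
m = 0.88 × 0.50 / 0.5000 = 0.4400/0.5000 = 0.8800.

0.880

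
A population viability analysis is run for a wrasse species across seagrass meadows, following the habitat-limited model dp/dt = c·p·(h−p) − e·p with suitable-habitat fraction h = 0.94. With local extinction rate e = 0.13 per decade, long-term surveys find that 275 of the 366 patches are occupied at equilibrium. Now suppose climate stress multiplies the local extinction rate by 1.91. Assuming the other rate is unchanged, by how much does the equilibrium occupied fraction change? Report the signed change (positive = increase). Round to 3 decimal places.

Observed p* = 275/366 = 0.75137.
Balance c(h−p*) = e gives c = e/(0.94 − 0.75137) = 0.13/0.18863 = 0.68918.
New p* = 0.94 − e/c = 0.94 − 0.24830/0.68918 = 0.57972.
Δp* = 0.57972 − 0.75137 = -0.17165.

-0.172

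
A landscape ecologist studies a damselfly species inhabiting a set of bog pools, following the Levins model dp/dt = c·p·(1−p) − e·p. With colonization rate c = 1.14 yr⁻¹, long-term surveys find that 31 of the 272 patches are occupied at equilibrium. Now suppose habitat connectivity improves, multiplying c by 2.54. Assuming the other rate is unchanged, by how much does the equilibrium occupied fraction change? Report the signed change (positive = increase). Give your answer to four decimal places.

0.5372

Observed p* = 31/272 = 0.11397.
Balance c(1−p*) = e gives e = 1.14×(1 − 0.11397) = 1.01007.
New p* = 1 − e/c = 1 − 1.01007/2.89560 = 0.65117.
Δp* = 0.65117 − 0.11397 = +0.53720.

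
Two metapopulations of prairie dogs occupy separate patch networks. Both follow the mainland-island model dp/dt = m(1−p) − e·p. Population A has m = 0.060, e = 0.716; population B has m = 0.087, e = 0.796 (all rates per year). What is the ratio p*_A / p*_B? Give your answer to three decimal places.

A: p*_A = m/(m+e) = 0.060/0.7760 = 0.0773.
B: p*_B = 0.087/0.8830 = 0.0985.
p*_A / p*_B = 0.0773/0.0985 = 0.7847.

0.785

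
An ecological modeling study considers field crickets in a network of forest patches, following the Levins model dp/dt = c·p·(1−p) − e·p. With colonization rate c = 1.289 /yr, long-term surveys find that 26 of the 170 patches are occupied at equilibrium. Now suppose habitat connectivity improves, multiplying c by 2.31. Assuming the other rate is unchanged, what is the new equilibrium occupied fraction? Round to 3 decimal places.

Observed p* = 26/170 = 0.15294.
Balance c(1−p*) = e gives e = 1.289×(1 − 0.15294) = 1.09186.
New p* = 1 − e/c = 1 − 1.09186/2.97759 = 0.63331.

0.633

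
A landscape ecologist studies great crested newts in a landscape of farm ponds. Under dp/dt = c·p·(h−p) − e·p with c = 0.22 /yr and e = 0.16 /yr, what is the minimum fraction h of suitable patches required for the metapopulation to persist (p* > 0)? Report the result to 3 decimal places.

p* = h − e/c is positive only when h > e/c.
h_min = e/c = 0.16/0.22 = 0.7273.

0.727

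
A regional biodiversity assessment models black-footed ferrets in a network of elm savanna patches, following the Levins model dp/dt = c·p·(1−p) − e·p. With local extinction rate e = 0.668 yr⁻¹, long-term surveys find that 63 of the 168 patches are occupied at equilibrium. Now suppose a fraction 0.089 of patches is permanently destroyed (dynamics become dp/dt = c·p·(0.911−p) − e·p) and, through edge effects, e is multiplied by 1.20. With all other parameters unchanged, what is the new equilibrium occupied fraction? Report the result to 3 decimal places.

Observed p* = 63/168 = 0.37500.
Balance c(1−p*) = e gives c = e/(1 − 0.37500) = 0.668/0.62500 = 1.06880.
New p* = 0.911 − e/c = 0.911 − 0.80160/1.06880 = 0.16100.

0.161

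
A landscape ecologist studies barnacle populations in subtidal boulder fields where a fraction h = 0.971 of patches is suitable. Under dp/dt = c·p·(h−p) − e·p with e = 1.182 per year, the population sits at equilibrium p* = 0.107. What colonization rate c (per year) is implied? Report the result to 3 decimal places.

1.368

At equilibrium c(h−p*) = e, so c = e/(h−p*).
c = 1.182/(0.971 − 0.107) = 1.182/0.8640 = 1.3681.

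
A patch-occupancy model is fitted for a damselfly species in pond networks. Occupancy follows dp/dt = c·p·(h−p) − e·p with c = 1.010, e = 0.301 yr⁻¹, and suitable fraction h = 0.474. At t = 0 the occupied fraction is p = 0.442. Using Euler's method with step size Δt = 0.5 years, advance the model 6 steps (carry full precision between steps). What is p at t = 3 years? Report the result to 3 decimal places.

Update rule: p ← p + [c·p·(h−p) − e·p]·Δt with Δt = 0.5.
p: 0.44200 → 0.38262  (Δp = -0.05938)
p: 0.38262 → 0.34269  (Δp = -0.03993)
p: 0.34269 → 0.31384  (Δp = -0.02885)
p: 0.31384 → 0.29199  (Δp = -0.02185)
p: 0.29199 → 0.27489  (Δp = -0.01711)
p: 0.27489 → 0.26116  (Δp = -0.01373)

0.261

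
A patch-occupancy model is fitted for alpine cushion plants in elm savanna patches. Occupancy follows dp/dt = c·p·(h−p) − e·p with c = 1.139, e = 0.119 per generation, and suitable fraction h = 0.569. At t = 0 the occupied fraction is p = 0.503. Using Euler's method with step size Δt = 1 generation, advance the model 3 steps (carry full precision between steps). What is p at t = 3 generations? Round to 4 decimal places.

Update rule: p ← p + [c·p·(h−p) − e·p]·Δt with Δt = 1.
  1  |  dp/dt·Δt = -0.022044  |  p_1 = 0.480956
  2  |  dp/dt·Δt = -0.009002  |  p_2 = 0.471953
  3  |  dp/dt·Δt = -0.003995  |  p_3 = 0.467959

0.4680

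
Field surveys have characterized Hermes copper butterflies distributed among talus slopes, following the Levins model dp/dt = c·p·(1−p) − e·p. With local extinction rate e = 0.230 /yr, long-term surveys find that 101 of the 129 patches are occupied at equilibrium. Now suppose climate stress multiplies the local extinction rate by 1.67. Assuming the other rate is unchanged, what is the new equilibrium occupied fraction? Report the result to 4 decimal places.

0.6375

Observed p* = 101/129 = 0.78295.
Balance c(1−p*) = e gives c = e/(1 − 0.78295) = 0.230/0.21705 = 1.05966.
New p* = 1 − e/c = 1 − 0.38410/1.05966 = 0.63753.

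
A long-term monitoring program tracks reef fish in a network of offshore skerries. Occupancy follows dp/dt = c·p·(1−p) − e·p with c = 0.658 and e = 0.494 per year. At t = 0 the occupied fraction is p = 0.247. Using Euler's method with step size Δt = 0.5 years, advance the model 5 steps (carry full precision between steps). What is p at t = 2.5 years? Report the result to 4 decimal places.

Update rule: p ← p + [c·p·(1−p) − e·p]·Δt with Δt = 0.5.
  1  |  dp/dt·Δt = +0.000182  |  p_1 = 0.247182
  2  |  dp/dt·Δt = +0.000167  |  p_2 = 0.247349
  3  |  dp/dt·Δt = +0.000154  |  p_3 = 0.247503
  4  |  dp/dt·Δt = +0.000141  |  p_4 = 0.247645
  5  |  dp/dt·Δt = +0.000130  |  p_5 = 0.247775

0.2478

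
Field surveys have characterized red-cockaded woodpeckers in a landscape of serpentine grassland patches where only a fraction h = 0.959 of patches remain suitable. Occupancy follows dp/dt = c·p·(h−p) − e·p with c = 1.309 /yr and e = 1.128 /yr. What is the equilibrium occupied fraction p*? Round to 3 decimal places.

0.097

Setting dp/dt = 0 and dividing by p* gives c·(h−p*) = e.
So p* = h − e/c = 0.959 − 1.128/1.309 = 0.959 − 0.8617 = 0.0973.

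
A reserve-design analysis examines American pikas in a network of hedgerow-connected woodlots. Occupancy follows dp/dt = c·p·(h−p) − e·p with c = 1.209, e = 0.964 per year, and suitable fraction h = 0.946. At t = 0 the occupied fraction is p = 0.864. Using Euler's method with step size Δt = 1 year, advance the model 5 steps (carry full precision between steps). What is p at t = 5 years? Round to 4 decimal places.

0.1319

Update rule: p ← p + [c·p·(h−p) − e·p]·Δt with Δt = 1.
step 1: Δp = -0.74724, p = 0.11676
step 2: Δp = +0.00450, p = 0.12126
step 3: Δp = +0.00401, p = 0.12528
step 4: Δp = +0.00354, p = 0.12882
step 5: Δp = +0.00309, p = 0.13190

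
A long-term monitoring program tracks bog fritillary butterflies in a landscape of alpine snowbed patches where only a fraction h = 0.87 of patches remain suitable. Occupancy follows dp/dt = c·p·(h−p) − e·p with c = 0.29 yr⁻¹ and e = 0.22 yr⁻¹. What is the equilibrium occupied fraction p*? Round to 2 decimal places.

0.11

Setting dp/dt = 0 and dividing by p* gives c·(h−p*) = e.
So p* = h − e/c = 0.87 − 0.22/0.29 = 0.87 − 0.7586 = 0.1114.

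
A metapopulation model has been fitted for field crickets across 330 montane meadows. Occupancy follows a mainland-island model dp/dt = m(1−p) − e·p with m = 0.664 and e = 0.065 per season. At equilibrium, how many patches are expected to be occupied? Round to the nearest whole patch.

p* = m/(m+e) = 0.664/0.7290 = 0.9108.
Expected occupied patches = N × p* = 330 × 0.9108 = 300.58 ≈ 301.

301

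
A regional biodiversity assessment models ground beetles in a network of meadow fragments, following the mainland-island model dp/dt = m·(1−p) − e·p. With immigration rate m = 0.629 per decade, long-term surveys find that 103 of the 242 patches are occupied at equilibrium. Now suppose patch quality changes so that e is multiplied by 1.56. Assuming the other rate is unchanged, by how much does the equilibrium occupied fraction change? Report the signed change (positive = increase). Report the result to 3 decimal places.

-0.104

Observed p* = 103/242 = 0.42562.
Balance m(1−p*) = e·p* gives e = m(1−p*)/p* = 0.629×0.57438/0.42562 = 0.84884.
New p* = m/(m+e) = 0.62900/(0.62900+1.32419) = 0.32204.
Δp* = 0.32204 − 0.42562 = -0.10358.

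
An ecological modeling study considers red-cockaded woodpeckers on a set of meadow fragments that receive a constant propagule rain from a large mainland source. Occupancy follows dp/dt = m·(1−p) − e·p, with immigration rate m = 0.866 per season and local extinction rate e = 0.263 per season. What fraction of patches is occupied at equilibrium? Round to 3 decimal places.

Setting dp/dt = 0: m − m·p* = e·p*, so m = (m+e)·p*.
p* = m/(m+e) = 0.866/(0.866+0.263) = 0.866/1.1290 = 0.7671.

0.767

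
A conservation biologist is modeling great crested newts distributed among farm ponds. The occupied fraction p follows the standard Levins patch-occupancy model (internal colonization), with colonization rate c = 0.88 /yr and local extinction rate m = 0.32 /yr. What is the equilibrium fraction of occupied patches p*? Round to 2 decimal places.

Setting dp/dt = 0 and dividing through by p* gives c·(1−p*) = m.
So p* = 1 − m/c = 1 − 0.32/0.88 = 1 − 0.3636 = 0.6364.

0.64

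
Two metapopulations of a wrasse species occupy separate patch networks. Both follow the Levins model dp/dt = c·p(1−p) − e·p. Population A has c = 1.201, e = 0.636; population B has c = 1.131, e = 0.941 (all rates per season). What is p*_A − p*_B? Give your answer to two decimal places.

A: p*_A = 1 − 0.636/1.201 = 0.4704.
B: p*_B = 1 − 0.941/1.131 = 0.1680.
p*_A − p*_B = 0.4704 − 0.1680 = 0.3024.

0.30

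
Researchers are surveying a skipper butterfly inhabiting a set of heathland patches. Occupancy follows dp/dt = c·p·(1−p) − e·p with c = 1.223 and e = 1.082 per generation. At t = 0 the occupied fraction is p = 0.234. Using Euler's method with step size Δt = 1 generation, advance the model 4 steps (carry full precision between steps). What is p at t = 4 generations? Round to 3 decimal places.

Update rule: p ← p + [c·p·(1−p) − e·p]·Δt with Δt = 1.
step 1: Δp = -0.03397, p = 0.20003
step 2: Δp = -0.02073, p = 0.17930
step 3: Δp = -0.01404, p = 0.16526
step 4: Δp = -0.01010, p = 0.15516

0.155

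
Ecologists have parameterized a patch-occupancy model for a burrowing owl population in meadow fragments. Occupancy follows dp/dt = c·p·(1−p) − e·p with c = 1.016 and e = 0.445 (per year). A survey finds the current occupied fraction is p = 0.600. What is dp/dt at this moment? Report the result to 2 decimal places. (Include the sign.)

Colonization term: c·p·(1−p) = 1.016×0.600×0.4000 = 0.24384.
Extinction term: e·p = 0.26700.
dp/dt = 0.24384 − 0.26700 = -0.02316.

-0.02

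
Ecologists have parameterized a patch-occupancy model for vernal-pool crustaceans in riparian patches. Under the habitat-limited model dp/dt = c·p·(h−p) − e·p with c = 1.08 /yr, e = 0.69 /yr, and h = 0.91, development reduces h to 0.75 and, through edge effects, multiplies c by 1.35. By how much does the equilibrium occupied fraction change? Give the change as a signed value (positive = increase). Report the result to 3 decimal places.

0.006

Before: p* = h − e/c = 0.91 − 0.69/1.08 = 0.91 − 0.6389 = 0.2711.
After: c = 1.458, e = 0.69, h = 0.75; p* = 0.75 − 0.69/1.458 = 0.2767.
Δp* = 0.2767 − 0.2711 = +0.0056.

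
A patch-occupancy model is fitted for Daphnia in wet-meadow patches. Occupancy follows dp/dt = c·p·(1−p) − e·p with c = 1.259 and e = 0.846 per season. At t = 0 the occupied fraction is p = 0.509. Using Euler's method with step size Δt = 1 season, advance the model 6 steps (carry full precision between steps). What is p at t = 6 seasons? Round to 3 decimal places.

0.331

Update rule: p ← p + [c·p·(1−p) − e·p]·Δt with Δt = 1.
step 1: Δp = -0.11597, p = 0.39303
step 2: Δp = -0.03216, p = 0.36087
step 3: Δp = -0.01492, p = 0.34595
step 4: Δp = -0.00780, p = 0.33815
step 5: Δp = -0.00431, p = 0.33385
step 6: Δp = -0.00244, p = 0.33140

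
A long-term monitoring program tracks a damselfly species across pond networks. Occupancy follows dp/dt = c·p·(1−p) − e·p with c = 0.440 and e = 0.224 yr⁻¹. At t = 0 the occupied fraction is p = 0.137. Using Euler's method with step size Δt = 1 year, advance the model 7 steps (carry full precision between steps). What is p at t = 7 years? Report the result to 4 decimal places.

Update rule: p ← p + [c·p·(1−p) − e·p]·Δt with Δt = 1.
  1  |  dp/dt·Δt = +0.021334  |  p_1 = 0.158334
  2  |  dp/dt·Δt = +0.023169  |  p_2 = 0.181503
  3  |  dp/dt·Δt = +0.024710  |  p_3 = 0.206213
  4  |  dp/dt·Δt = +0.025832  |  p_4 = 0.232044
  5  |  dp/dt·Δt = +0.026430  |  p_5 = 0.258474
  6  |  dp/dt·Δt = +0.026435  |  p_6 = 0.284909
  7  |  dp/dt·Δt = +0.025824  |  p_7 = 0.310733

0.3107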